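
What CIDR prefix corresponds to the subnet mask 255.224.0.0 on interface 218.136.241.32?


Binary: 11111111.11100000.00000000.00000000
Count leading 1s
Prefix: /11


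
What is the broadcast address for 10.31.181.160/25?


Network: 10.31.181.128/25
Host bits = 7
Set all host bits to 1:
Broadcast: 10.31.181.255


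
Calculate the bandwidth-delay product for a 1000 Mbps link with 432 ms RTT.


BDP = bandwidth * RTT
= 1000 Mbps * 432 ms
= 1000 * 1e6 * 432 / 1000 bits
= 432000000 bits
= 54000000 bytes
= 52734.375 KB
BDP = 432000000 bits (54000000 bytes)


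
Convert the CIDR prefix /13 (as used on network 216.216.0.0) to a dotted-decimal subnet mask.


/13 means 13 network bits, 19 host bits
Binary: 11111111111110000000000000000000
Mask: 255.248.0.0


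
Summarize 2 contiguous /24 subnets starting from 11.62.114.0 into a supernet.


Original prefix: /24
Number of subnets: 2 = 2^1
New prefix = 24 - 1 = 23
Supernet: 11.62.114.0/23


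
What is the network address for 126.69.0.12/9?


IP:   01111110.01000101.00000000.00001100
Mask: 11111111.10000000.00000000.00000000
AND operation:
Net:  01111110.00000000.00000000.00000000
Network: 126.0.0.0/9


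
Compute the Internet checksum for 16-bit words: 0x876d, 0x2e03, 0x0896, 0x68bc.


Sum all words (with carry folding):
+ 0x876d = 0x876d
+ 0x2e03 = 0xb570
+ 0x0896 = 0xbe06
+ 0x68bc = 0x26c3
One's complement: ~0x26c3
Checksum = 0xd93c


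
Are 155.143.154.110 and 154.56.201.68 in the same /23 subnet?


Mask: 255.255.254.0
155.143.154.110 AND mask = 155.143.154.0
154.56.201.68 AND mask = 154.56.200.0
No, different subnets (155.143.154.0 vs 154.56.200.0)


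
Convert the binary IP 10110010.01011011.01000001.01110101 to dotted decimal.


10110010 = 178
01011011 = 91
01000001 = 65
01110101 = 117
IP: 178.91.65.117


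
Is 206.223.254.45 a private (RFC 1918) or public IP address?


RFC 1918 private ranges:
  10.0.0.0/8 (10.0.0.0 - 10.255.255.255)
  172.16.0.0/12 (172.16.0.0 - 172.31.255.255)
  192.168.0.0/16 (192.168.0.0 - 192.168.255.255)
Public (not in any RFC 1918 range)


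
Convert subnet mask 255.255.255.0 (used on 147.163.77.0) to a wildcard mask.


Subnet mask: 255.255.255.0
Wildcard = 255.255.255.255 - subnet mask
255 - 255 = 0
255 - 255 = 0
255 - 255 = 0
255 - 0 = 255
Wildcard: 0.0.0.255


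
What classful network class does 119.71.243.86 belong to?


First octet: 119
Binary: 01110111
0xxxxxxx -> Class A (1-126)
Class A, default mask 255.0.0.0 (/8)


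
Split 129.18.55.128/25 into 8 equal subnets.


New prefix = 25 + 3 = 28
Each subnet has 16 addresses
  129.18.55.128/28
  129.18.55.144/28
  129.18.55.160/28
  129.18.55.176/28
  129.18.55.192/28
  129.18.55.208/28
  129.18.55.224/28
  129.18.55.240/28
Subnets: 129.18.55.128/28, 129.18.55.144/28, 129.18.55.160/28, 129.18.55.176/28, 129.18.55.192/28, 129.18.55.208/28, 129.18.55.224/28, 129.18.55.240/28


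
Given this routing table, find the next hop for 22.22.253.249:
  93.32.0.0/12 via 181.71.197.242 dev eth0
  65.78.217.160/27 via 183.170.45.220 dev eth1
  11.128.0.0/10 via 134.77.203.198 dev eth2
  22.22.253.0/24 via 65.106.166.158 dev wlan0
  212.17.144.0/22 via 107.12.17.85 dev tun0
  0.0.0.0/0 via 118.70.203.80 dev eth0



Longest prefix match for 22.22.253.249:
  /12 93.32.0.0: no
  /27 65.78.217.160: no
  /10 11.128.0.0: no
  /24 22.22.253.0: MATCH
  /22 212.17.144.0: no
  /0 0.0.0.0: MATCH
Selected: next-hop 65.106.166.158 via wlan0 (matched /24)


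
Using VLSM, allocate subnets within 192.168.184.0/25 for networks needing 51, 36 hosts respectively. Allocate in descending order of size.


51 hosts -> /26 (62 usable): 192.168.184.0/26
36 hosts -> /26 (62 usable): 192.168.184.64/26
Allocation: 192.168.184.0/26 (51 hosts, 62 usable); 192.168.184.64/26 (36 hosts, 62 usable)


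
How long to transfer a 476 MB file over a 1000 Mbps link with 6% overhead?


Effective throughput = 1000 * (1 - 6/100) = 940 Mbps
File size in Mb = 476 * 8 = 3808 Mb
Time = 3808 / 940
Time = 4.0511 seconds


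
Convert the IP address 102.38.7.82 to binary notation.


102 = 01100110
38 = 00100110
7 = 00000111
82 = 01010010
Binary: 01100110.00100110.00000111.01010010


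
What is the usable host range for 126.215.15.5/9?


Network: 126.128.0.0
Broadcast: 126.255.255.255
First usable = network + 1
Last usable = broadcast - 1
Range: 126.128.0.1 to 126.255.255.254


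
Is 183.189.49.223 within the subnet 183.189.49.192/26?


Subnet network: 183.189.49.192
Test IP AND mask: 183.189.49.192
Yes, 183.189.49.223 is in 183.189.49.192/26


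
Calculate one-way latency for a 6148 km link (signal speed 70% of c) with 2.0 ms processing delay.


Speed = 0.7 * 3e5 km/s = 210000 km/s
Propagation delay = 6148 / 210000 = 0.0293 s = 29.2762 ms
Processing delay = 2.0 ms
Total one-way latency = 31.2762 ms


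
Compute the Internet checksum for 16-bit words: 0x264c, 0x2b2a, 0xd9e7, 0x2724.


Sum all words (with carry folding):
+ 0x264c = 0x264c
+ 0x2b2a = 0x5176
+ 0xd9e7 = 0x2b5e
+ 0x2724 = 0x5282
One's complement: ~0x5282
Checksum = 0xad7d


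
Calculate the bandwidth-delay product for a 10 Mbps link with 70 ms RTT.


BDP = bandwidth * RTT
= 10 Mbps * 70 ms
= 10 * 1e6 * 70 / 1000 bits
= 700000 bits
= 87500 bytes
= 85.4492 KB
BDP = 700000 bits (87500 bytes)


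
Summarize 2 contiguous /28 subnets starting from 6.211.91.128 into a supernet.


Original prefix: /28
Number of subnets: 2 = 2^1
New prefix = 28 - 1 = 27
Supernet: 6.211.91.128/27


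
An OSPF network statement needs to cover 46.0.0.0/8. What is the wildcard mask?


Subnet mask: 255.0.0.0
Wildcard = 255.255.255.255 - subnet mask
255 - 255 = 0
255 - 0 = 255
255 - 0 = 255
255 - 0 = 255
Wildcard: 0.255.255.255


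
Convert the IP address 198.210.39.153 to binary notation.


198 = 11000110
210 = 11010010
39 = 00100111
153 = 10011001
Binary: 11000110.11010010.00100111.10011001


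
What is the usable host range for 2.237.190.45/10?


Network: 2.192.0.0
Broadcast: 2.255.255.255
First usable = network + 1
Last usable = broadcast - 1
Range: 2.192.0.1 to 2.255.255.254


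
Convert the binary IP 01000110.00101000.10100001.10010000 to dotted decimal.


01000110 = 70
00101000 = 40
10100001 = 161
10010000 = 144
IP: 70.40.161.144


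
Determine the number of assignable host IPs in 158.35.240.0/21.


Host bits = 32 - 21 = 11
Total addresses = 2^11 = 2048
Usable = total - 2 (network and broadcast)
Usable hosts: 2046


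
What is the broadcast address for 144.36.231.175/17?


Network: 144.36.128.0/17
Host bits = 15
Set all host bits to 1:
Broadcast: 144.36.255.255


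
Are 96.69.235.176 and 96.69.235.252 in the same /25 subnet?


Mask: 255.255.255.128
96.69.235.176 AND mask = 96.69.235.128
96.69.235.252 AND mask = 96.69.235.128
Yes, same subnet (96.69.235.128)


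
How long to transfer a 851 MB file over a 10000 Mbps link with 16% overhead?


Effective throughput = 10000 * (1 - 16/100) = 8400 Mbps
File size in Mb = 851 * 8 = 6808 Mb
Time = 6808 / 8400
Time = 0.8105 seconds


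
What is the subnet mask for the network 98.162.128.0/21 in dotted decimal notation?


/21 means 21 network bits, 11 host bits
Binary: 11111111111111111111100000000000
Mask: 255.255.248.0


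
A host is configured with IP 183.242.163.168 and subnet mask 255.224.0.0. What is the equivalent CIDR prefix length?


Binary: 11111111.11100000.00000000.00000000
Count leading 1s
Prefix: /11


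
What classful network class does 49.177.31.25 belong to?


First octet: 49
Binary: 00110001
0xxxxxxx -> Class A (1-126)
Class A, default mask 255.0.0.0 (/8)


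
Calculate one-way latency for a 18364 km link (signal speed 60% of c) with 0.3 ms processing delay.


Speed = 0.6 * 3e5 km/s = 180000 km/s
Propagation delay = 18364 / 180000 = 0.102 s = 102.0222 ms
Processing delay = 0.3 ms
Total one-way latency = 102.3222 ms


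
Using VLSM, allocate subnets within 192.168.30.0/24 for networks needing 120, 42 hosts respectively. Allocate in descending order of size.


120 hosts -> /25 (126 usable): 192.168.30.0/25
42 hosts -> /26 (62 usable): 192.168.30.128/26
Allocation: 192.168.30.0/25 (120 hosts, 126 usable); 192.168.30.128/26 (42 hosts, 62 usable)


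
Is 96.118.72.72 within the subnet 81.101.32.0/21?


Subnet network: 81.101.32.0
Test IP AND mask: 96.118.72.0
No, 96.118.72.72 is not in 81.101.32.0/21


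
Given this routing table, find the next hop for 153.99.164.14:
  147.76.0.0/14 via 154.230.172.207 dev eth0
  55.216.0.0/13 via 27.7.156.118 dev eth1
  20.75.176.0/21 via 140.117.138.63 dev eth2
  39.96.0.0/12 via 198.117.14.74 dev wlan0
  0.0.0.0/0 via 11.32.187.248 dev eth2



Longest prefix match for 153.99.164.14:
  /14 147.76.0.0: no
  /13 55.216.0.0: no
  /21 20.75.176.0: no
  /12 39.96.0.0: no
  /0 0.0.0.0: MATCH
Selected: next-hop 11.32.187.248 via eth2 (matched /0)


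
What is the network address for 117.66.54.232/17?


IP:   01110101.01000010.00110110.11101000
Mask: 11111111.11111111.10000000.00000000
AND operation:
Net:  01110101.01000010.00000000.00000000
Network: 117.66.0.0/17


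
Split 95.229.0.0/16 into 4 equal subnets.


New prefix = 16 + 2 = 18
Each subnet has 16384 addresses
  95.229.0.0/18
  95.229.64.0/18
  95.229.128.0/18
  95.229.192.0/18
Subnets: 95.229.0.0/18, 95.229.64.0/18, 95.229.128.0/18, 95.229.192.0/18


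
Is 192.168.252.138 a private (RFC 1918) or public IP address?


RFC 1918 private ranges:
  10.0.0.0/8 (10.0.0.0 - 10.255.255.255)
  172.16.0.0/12 (172.16.0.0 - 172.31.255.255)
  192.168.0.0/16 (192.168.0.0 - 192.168.255.255)
Private (in 192.168.0.0/16)


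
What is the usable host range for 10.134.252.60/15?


Network: 10.134.0.0
Broadcast: 10.135.255.255
First usable = network + 1
Last usable = broadcast - 1
Range: 10.134.0.1 to 10.135.255.254


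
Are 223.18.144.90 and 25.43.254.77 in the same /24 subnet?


Mask: 255.255.255.0
223.18.144.90 AND mask = 223.18.144.0
25.43.254.77 AND mask = 25.43.254.0
No, different subnets (223.18.144.0 vs 25.43.254.0)


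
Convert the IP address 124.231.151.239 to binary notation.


124 = 01111100
231 = 11100111
151 = 10010111
239 = 11101111
Binary: 01111100.11100111.10010111.11101111


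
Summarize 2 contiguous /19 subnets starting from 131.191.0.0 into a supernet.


Original prefix: /19
Number of subnets: 2 = 2^1
New prefix = 19 - 1 = 18
Supernet: 131.191.0.0/18


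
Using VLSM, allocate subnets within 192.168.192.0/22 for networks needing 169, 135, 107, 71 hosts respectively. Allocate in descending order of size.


169 hosts -> /24 (254 usable): 192.168.192.0/24
135 hosts -> /24 (254 usable): 192.168.193.0/24
107 hosts -> /25 (126 usable): 192.168.194.0/25
71 hosts -> /25 (126 usable): 192.168.194.128/25
Allocation: 192.168.192.0/24 (169 hosts, 254 usable); 192.168.193.0/24 (135 hosts, 254 usable); 192.168.194.0/25 (107 hosts, 126 usable); 192.168.194.128/25 (71 hosts, 126 usable)


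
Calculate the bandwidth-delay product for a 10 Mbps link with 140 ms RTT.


BDP = bandwidth * RTT
= 10 Mbps * 140 ms
= 10 * 1e6 * 140 / 1000 bits
= 1400000 bits
= 175000 bytes
= 170.8984 KB
BDP = 1400000 bits (175000 bytes)


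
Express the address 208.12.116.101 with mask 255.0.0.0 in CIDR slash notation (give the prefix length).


Binary: 11111111.00000000.00000000.00000000
Count leading 1s
Prefix: /8


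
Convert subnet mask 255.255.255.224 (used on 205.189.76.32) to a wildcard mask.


Subnet mask: 255.255.255.224
Wildcard = 255.255.255.255 - subnet mask
255 - 255 = 0
255 - 255 = 0
255 - 255 = 0
255 - 224 = 31
Wildcard: 0.0.0.31


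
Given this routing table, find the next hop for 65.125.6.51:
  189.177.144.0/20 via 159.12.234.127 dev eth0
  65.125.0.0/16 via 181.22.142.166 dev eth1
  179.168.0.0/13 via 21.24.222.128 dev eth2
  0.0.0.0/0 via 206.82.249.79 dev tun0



Longest prefix match for 65.125.6.51:
  /20 189.177.144.0: no
  /16 65.125.0.0: MATCH
  /13 179.168.0.0: no
  /0 0.0.0.0: MATCH
Selected: next-hop 181.22.142.166 via eth1 (matched /16)


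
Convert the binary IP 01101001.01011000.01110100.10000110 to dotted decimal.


01101001 = 105
01011000 = 88
01110100 = 116
10000110 = 134
IP: 105.88.116.134


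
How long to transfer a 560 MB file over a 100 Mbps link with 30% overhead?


Effective throughput = 100 * (1 - 30/100) = 70 Mbps
File size in Mb = 560 * 8 = 4480 Mb
Time = 4480 / 70
Time = 64 seconds


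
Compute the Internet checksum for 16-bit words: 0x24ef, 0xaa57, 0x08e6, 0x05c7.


Sum all words (with carry folding):
+ 0x24ef = 0x24ef
+ 0xaa57 = 0xcf46
+ 0x08e6 = 0xd82c
+ 0x05c7 = 0xddf3
One's complement: ~0xddf3
Checksum = 0x220c


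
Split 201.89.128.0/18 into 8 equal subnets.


New prefix = 18 + 3 = 21
Each subnet has 2048 addresses
  201.89.128.0/21
  201.89.136.0/21
  201.89.144.0/21
  201.89.152.0/21
  201.89.160.0/21
  201.89.168.0/21
  201.89.176.0/21
  201.89.184.0/21
Subnets: 201.89.128.0/21, 201.89.136.0/21, 201.89.144.0/21, 201.89.152.0/21, 201.89.160.0/21, 201.89.168.0/21, 201.89.176.0/21, 201.89.184.0/21


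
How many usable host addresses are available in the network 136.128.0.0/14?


Host bits = 32 - 14 = 18
Total addresses = 2^18 = 262144
Usable = total - 2 (network and broadcast)
Usable hosts: 262142


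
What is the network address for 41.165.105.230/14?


IP:   00101001.10100101.01101001.11100110
Mask: 11111111.11111100.00000000.00000000
AND operation:
Net:  00101001.10100100.00000000.00000000
Network: 41.164.0.0/14


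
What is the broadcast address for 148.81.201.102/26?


Network: 148.81.201.64/26
Host bits = 6
Set all host bits to 1:
Broadcast: 148.81.201.127


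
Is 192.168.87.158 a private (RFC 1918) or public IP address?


RFC 1918 private ranges:
  10.0.0.0/8 (10.0.0.0 - 10.255.255.255)
  172.16.0.0/12 (172.16.0.0 - 172.31.255.255)
  192.168.0.0/16 (192.168.0.0 - 192.168.255.255)
Private (in 192.168.0.0/16)


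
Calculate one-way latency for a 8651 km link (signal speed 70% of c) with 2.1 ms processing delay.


Speed = 0.7 * 3e5 km/s = 210000 km/s
Propagation delay = 8651 / 210000 = 0.0412 s = 41.1952 ms
Processing delay = 2.1 ms
Total one-way latency = 43.2952 ms


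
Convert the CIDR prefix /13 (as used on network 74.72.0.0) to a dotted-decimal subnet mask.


/13 means 13 network bits, 19 host bits
Binary: 11111111111110000000000000000000
Mask: 255.248.0.0


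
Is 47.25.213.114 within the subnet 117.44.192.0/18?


Subnet network: 117.44.192.0
Test IP AND mask: 47.25.192.0
No, 47.25.213.114 is not in 117.44.192.0/18


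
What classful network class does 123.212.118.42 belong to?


First octet: 123
Binary: 01111011
0xxxxxxx -> Class A (1-126)
Class A, default mask 255.0.0.0 (/8)


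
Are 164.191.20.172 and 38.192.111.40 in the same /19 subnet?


Mask: 255.255.224.0
164.191.20.172 AND mask = 164.191.0.0
38.192.111.40 AND mask = 38.192.96.0
No, different subnets (164.191.0.0 vs 38.192.96.0)


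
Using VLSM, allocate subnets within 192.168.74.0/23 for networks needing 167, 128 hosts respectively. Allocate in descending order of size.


167 hosts -> /24 (254 usable): 192.168.74.0/24
128 hosts -> /24 (254 usable): 192.168.75.0/24
Allocation: 192.168.74.0/24 (167 hosts, 254 usable); 192.168.75.0/24 (128 hosts, 254 usable)


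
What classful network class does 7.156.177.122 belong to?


First octet: 7
Binary: 00000111
0xxxxxxx -> Class A (1-126)
Class A, default mask 255.0.0.0 (/8)


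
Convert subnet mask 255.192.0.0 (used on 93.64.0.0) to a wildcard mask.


Subnet mask: 255.192.0.0
Wildcard = 255.255.255.255 - subnet mask
255 - 255 = 0
255 - 192 = 63
255 - 0 = 255
255 - 0 = 255
Wildcard: 0.63.255.255


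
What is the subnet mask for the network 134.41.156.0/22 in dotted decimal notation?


/22 means 22 network bits, 10 host bits
Binary: 11111111111111111111110000000000
Mask: 255.255.252.0


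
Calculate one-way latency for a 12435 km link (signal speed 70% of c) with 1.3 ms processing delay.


Speed = 0.7 * 3e5 km/s = 210000 km/s
Propagation delay = 12435 / 210000 = 0.0592 s = 59.2143 ms
Processing delay = 1.3 ms
Total one-way latency = 60.5143 ms


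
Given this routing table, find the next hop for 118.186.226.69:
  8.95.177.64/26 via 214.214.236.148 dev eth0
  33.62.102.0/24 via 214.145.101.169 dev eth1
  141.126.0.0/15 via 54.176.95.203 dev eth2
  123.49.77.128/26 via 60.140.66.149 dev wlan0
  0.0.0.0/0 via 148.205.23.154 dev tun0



Longest prefix match for 118.186.226.69:
  /26 8.95.177.64: no
  /24 33.62.102.0: no
  /15 141.126.0.0: no
  /26 123.49.77.128: no
  /0 0.0.0.0: MATCH
Selected: next-hop 148.205.23.154 via tun0 (matched /0)


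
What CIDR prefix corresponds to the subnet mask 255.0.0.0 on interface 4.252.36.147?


Binary: 11111111.00000000.00000000.00000000
Count leading 1s
Prefix: /8


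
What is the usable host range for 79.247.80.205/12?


Network: 79.240.0.0
Broadcast: 79.255.255.255
First usable = network + 1
Last usable = broadcast - 1
Range: 79.240.0.1 to 79.255.255.254


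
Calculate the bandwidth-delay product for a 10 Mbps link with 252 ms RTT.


BDP = bandwidth * RTT
= 10 Mbps * 252 ms
= 10 * 1e6 * 252 / 1000 bits
= 2520000 bits
= 315000 bytes
= 307.6172 KB
BDP = 2520000 bits (315000 bytes)


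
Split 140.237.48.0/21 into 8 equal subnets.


New prefix = 21 + 3 = 24
Each subnet has 256 addresses
  140.237.48.0/24
  140.237.49.0/24
  140.237.50.0/24
  140.237.51.0/24
  140.237.52.0/24
  140.237.53.0/24
  140.237.54.0/24
  140.237.55.0/24
Subnets: 140.237.48.0/24, 140.237.49.0/24, 140.237.50.0/24, 140.237.51.0/24, 140.237.52.0/24, 140.237.53.0/24, 140.237.54.0/24, 140.237.55.0/24


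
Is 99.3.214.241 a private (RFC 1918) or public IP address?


RFC 1918 private ranges:
  10.0.0.0/8 (10.0.0.0 - 10.255.255.255)
  172.16.0.0/12 (172.16.0.0 - 172.31.255.255)
  192.168.0.0/16 (192.168.0.0 - 192.168.255.255)
Public (not in any RFC 1918 range)


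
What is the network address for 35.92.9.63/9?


IP:   00100011.01011100.00001001.00111111
Mask: 11111111.10000000.00000000.00000000
AND operation:
Net:  00100011.00000000.00000000.00000000
Network: 35.0.0.0/9


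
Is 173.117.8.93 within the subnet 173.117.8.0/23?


Subnet network: 173.117.8.0
Test IP AND mask: 173.117.8.0
Yes, 173.117.8.93 is in 173.117.8.0/23


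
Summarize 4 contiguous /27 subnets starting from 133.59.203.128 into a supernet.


Original prefix: /27
Number of subnets: 4 = 2^2
New prefix = 27 - 2 = 25
Supernet: 133.59.203.128/25


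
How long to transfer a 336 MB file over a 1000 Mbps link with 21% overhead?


Effective throughput = 1000 * (1 - 21/100) = 790 Mbps
File size in Mb = 336 * 8 = 2688 Mb
Time = 2688 / 790
Time = 3.4025 seconds


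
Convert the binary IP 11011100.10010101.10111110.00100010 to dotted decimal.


11011100 = 220
10010101 = 149
10111110 = 190
00100010 = 34
IP: 220.149.190.34


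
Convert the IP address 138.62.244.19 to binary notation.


138 = 10001010
62 = 00111110
244 = 11110100
19 = 00010011
Binary: 10001010.00111110.11110100.00010011


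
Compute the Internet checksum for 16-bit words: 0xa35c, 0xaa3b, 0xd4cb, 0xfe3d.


Sum all words (with carry folding):
+ 0xa35c = 0xa35c
+ 0xaa3b = 0x4d98
+ 0xd4cb = 0x2264
+ 0xfe3d = 0x20a2
One's complement: ~0x20a2
Checksum = 0xdf5d


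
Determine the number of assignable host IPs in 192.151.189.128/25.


Host bits = 32 - 25 = 7
Total addresses = 2^7 = 128
Usable = total - 2 (network and broadcast)
Usable hosts: 126


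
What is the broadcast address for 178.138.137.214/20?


Network: 178.138.128.0/20
Host bits = 12
Set all host bits to 1:
Broadcast: 178.138.143.255


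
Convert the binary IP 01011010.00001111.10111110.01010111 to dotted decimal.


01011010 = 90
00001111 = 15
10111110 = 190
01010111 = 87
IP: 90.15.190.87


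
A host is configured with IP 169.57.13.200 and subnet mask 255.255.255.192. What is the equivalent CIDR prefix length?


Binary: 11111111.11111111.11111111.11000000
Count leading 1s
Prefix: /26


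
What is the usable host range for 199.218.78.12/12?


Network: 199.208.0.0
Broadcast: 199.223.255.255
First usable = network + 1
Last usable = broadcast - 1
Range: 199.208.0.1 to 199.223.255.254


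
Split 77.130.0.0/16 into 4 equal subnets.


New prefix = 16 + 2 = 18
Each subnet has 16384 addresses
  77.130.0.0/18
  77.130.64.0/18
  77.130.128.0/18
  77.130.192.0/18
Subnets: 77.130.0.0/18, 77.130.64.0/18, 77.130.128.0/18, 77.130.192.0/18


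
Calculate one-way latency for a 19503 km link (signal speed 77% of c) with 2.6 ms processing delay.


Speed = 0.77 * 3e5 km/s = 231000 km/s
Propagation delay = 19503 / 231000 = 0.0844 s = 84.4286 ms
Processing delay = 2.6 ms
Total one-way latency = 87.0286 ms


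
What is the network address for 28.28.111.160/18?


IP:   00011100.00011100.01101111.10100000
Mask: 11111111.11111111.11000000.00000000
AND operation:
Net:  00011100.00011100.01000000.00000000
Network: 28.28.64.0/18


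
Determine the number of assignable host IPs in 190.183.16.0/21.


Host bits = 32 - 21 = 11
Total addresses = 2^11 = 2048
Usable = total - 2 (network and broadcast)
Usable hosts: 2046


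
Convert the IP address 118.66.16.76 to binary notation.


118 = 01110110
66 = 01000010
16 = 00010000
76 = 01001100
Binary: 01110110.01000010.00010000.01001100


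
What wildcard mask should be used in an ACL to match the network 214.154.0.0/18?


Subnet mask: 255.255.192.0
Wildcard = 255.255.255.255 - subnet mask
255 - 255 = 0
255 - 255 = 0
255 - 192 = 63
255 - 0 = 255
Wildcard: 0.0.63.255


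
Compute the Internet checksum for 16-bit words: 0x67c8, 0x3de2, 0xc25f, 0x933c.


Sum all words (with carry folding):
+ 0x67c8 = 0x67c8
+ 0x3de2 = 0xa5aa
+ 0xc25f = 0x680a
+ 0x933c = 0xfb46
One's complement: ~0xfb46
Checksum = 0x04b9


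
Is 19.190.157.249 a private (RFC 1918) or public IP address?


RFC 1918 private ranges:
  10.0.0.0/8 (10.0.0.0 - 10.255.255.255)
  172.16.0.0/12 (172.16.0.0 - 172.31.255.255)
  192.168.0.0/16 (192.168.0.0 - 192.168.255.255)
Public (not in any RFC 1918 range)


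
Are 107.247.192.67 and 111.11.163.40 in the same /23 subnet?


Mask: 255.255.254.0
107.247.192.67 AND mask = 107.247.192.0
111.11.163.40 AND mask = 111.11.162.0
No, different subnets (107.247.192.0 vs 111.11.162.0)


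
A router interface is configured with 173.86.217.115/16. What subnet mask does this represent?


/16 means 16 network bits, 16 host bits
Binary: 11111111111111110000000000000000
Mask: 255.255.0.0


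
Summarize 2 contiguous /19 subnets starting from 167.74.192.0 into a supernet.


Original prefix: /19
Number of subnets: 2 = 2^1
New prefix = 19 - 1 = 18
Supernet: 167.74.192.0/18


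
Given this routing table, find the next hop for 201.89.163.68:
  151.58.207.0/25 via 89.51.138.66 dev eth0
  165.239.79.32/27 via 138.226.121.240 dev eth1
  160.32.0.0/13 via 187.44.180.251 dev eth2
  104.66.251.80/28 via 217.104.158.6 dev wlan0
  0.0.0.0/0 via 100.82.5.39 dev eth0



Longest prefix match for 201.89.163.68:
  /25 151.58.207.0: no
  /27 165.239.79.32: no
  /13 160.32.0.0: no
  /28 104.66.251.80: no
  /0 0.0.0.0: MATCH
Selected: next-hop 100.82.5.39 via eth0 (matched /0)


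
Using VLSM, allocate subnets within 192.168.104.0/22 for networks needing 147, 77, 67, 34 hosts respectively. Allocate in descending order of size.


147 hosts -> /24 (254 usable): 192.168.104.0/24
77 hosts -> /25 (126 usable): 192.168.105.0/25
67 hosts -> /25 (126 usable): 192.168.105.128/25
34 hosts -> /26 (62 usable): 192.168.106.0/26
Allocation: 192.168.104.0/24 (147 hosts, 254 usable); 192.168.105.0/25 (77 hosts, 126 usable); 192.168.105.128/25 (67 hosts, 126 usable); 192.168.106.0/26 (34 hosts, 62 usable)


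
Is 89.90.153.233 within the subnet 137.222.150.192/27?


Subnet network: 137.222.150.192
Test IP AND mask: 89.90.153.224
No, 89.90.153.233 is not in 137.222.150.192/27


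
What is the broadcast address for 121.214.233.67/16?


Network: 121.214.0.0/16
Host bits = 16
Set all host bits to 1:
Broadcast: 121.214.255.255


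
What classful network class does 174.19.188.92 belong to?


First octet: 174
Binary: 10101110
10xxxxxx -> Class B (128-191)
Class B, default mask 255.255.0.0 (/16)


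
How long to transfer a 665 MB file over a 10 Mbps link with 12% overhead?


Effective throughput = 10 * (1 - 12/100) = 8.8 Mbps
File size in Mb = 665 * 8 = 5320 Mb
Time = 5320 / 8.8
Time = 604.5455 seconds


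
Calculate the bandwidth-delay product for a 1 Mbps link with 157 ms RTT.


BDP = bandwidth * RTT
= 1 Mbps * 157 ms
= 1 * 1e6 * 157 / 1000 bits
= 157000 bits
= 19625 bytes
= 19.165 KB
BDP = 157000 bits (19625 bytes)


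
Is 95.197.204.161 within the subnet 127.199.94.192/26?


Subnet network: 127.199.94.192
Test IP AND mask: 95.197.204.128
No, 95.197.204.161 is not in 127.199.94.192/26


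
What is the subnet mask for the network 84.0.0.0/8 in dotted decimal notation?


/8 means 8 network bits, 24 host bits
Binary: 11111111000000000000000000000000
Mask: 255.0.0.0


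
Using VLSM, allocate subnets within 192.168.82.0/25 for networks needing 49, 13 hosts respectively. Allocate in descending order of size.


49 hosts -> /26 (62 usable): 192.168.82.0/26
13 hosts -> /28 (14 usable): 192.168.82.64/28
Allocation: 192.168.82.0/26 (49 hosts, 62 usable); 192.168.82.64/28 (13 hosts, 14 usable)


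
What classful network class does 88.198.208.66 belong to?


First octet: 88
Binary: 01011000
0xxxxxxx -> Class A (1-126)
Class A, default mask 255.0.0.0 (/8)


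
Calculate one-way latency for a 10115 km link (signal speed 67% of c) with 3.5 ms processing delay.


Speed = 0.67 * 3e5 km/s = 201000 km/s
Propagation delay = 10115 / 201000 = 0.0503 s = 50.3234 ms
Processing delay = 3.5 ms
Total one-way latency = 53.8234 ms


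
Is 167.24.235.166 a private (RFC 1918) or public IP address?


RFC 1918 private ranges:
  10.0.0.0/8 (10.0.0.0 - 10.255.255.255)
  172.16.0.0/12 (172.16.0.0 - 172.31.255.255)
  192.168.0.0/16 (192.168.0.0 - 192.168.255.255)
Public (not in any RFC 1918 range)


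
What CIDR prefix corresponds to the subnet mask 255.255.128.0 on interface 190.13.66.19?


Binary: 11111111.11111111.10000000.00000000
Count leading 1s
Prefix: /17


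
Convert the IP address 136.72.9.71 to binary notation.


136 = 10001000
72 = 01001000
9 = 00001001
71 = 01000111
Binary: 10001000.01001000.00001001.01000111


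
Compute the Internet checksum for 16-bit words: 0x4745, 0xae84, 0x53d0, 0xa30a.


Sum all words (with carry folding):
+ 0x4745 = 0x4745
+ 0xae84 = 0xf5c9
+ 0x53d0 = 0x499a
+ 0xa30a = 0xeca4
One's complement: ~0xeca4
Checksum = 0x135b


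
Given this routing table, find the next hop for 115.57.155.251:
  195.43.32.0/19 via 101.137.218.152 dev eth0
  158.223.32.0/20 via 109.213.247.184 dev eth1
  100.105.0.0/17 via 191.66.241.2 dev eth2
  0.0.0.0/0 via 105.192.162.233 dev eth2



Longest prefix match for 115.57.155.251:
  /19 195.43.32.0: no
  /20 158.223.32.0: no
  /17 100.105.0.0: no
  /0 0.0.0.0: MATCH
Selected: next-hop 105.192.162.233 via eth2 (matched /0)


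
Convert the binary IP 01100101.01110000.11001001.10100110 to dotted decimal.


01100101 = 101
01110000 = 112
11001001 = 201
10100110 = 166
IP: 101.112.201.166


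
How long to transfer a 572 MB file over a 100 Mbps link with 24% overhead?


Effective throughput = 100 * (1 - 24/100) = 76 Mbps
File size in Mb = 572 * 8 = 4576 Mb
Time = 4576 / 76
Time = 60.2105 seconds


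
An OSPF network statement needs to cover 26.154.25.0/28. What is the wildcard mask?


Subnet mask: 255.255.255.240
Wildcard = 255.255.255.255 - subnet mask
255 - 255 = 0
255 - 255 = 0
255 - 255 = 0
255 - 240 = 15
Wildcard: 0.0.0.15


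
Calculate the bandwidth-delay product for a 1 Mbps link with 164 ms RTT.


BDP = bandwidth * RTT
= 1 Mbps * 164 ms
= 1 * 1e6 * 164 / 1000 bits
= 164000 bits
= 20500 bytes
= 20.0195 KB
BDP = 164000 bits (20500 bytes)


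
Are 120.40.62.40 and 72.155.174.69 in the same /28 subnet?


Mask: 255.255.255.240
120.40.62.40 AND mask = 120.40.62.32
72.155.174.69 AND mask = 72.155.174.64
No, different subnets (120.40.62.32 vs 72.155.174.64)


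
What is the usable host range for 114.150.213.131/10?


Network: 114.128.0.0
Broadcast: 114.191.255.255
First usable = network + 1
Last usable = broadcast - 1
Range: 114.128.0.1 to 114.191.255.254


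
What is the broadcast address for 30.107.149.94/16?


Network: 30.107.0.0/16
Host bits = 16
Set all host bits to 1:
Broadcast: 30.107.255.255


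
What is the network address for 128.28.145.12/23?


IP:   10000000.00011100.10010001.00001100
Mask: 11111111.11111111.11111110.00000000
AND operation:
Net:  10000000.00011100.10010000.00000000
Network: 128.28.144.0/23


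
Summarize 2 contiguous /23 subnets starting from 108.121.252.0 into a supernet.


Original prefix: /23
Number of subnets: 2 = 2^1
New prefix = 23 - 1 = 22
Supernet: 108.121.252.0/22


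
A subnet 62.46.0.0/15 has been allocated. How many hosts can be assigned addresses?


Host bits = 32 - 15 = 17
Total addresses = 2^17 = 131072
Usable = total - 2 (network and broadcast)
Usable hosts: 131070


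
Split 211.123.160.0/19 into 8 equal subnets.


New prefix = 19 + 3 = 22
Each subnet has 1024 addresses
  211.123.160.0/22
  211.123.164.0/22
  211.123.168.0/22
  211.123.172.0/22
  211.123.176.0/22
  211.123.180.0/22
  211.123.184.0/22
  211.123.188.0/22
Subnets: 211.123.160.0/22, 211.123.164.0/22, 211.123.168.0/22, 211.123.172.0/22, 211.123.176.0/22, 211.123.180.0/22, 211.123.184.0/22, 211.123.188.0/22


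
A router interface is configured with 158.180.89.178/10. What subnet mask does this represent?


/10 means 10 network bits, 22 host bits
Binary: 11111111110000000000000000000000
Mask: 255.192.0.0


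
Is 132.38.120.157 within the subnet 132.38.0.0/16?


Subnet network: 132.38.0.0
Test IP AND mask: 132.38.0.0
Yes, 132.38.120.157 is in 132.38.0.0/16


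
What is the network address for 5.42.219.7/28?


IP:   00000101.00101010.11011011.00000111
Mask: 11111111.11111111.11111111.11110000
AND operation:
Net:  00000101.00101010.11011011.00000000
Network: 5.42.219.0/28


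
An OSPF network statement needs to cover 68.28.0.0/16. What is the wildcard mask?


Subnet mask: 255.255.0.0
Wildcard = 255.255.255.255 - subnet mask
255 - 255 = 0
255 - 255 = 0
255 - 0 = 255
255 - 0 = 255
Wildcard: 0.0.255.255


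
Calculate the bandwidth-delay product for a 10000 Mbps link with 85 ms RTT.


BDP = bandwidth * RTT
= 10000 Mbps * 85 ms
= 10000 * 1e6 * 85 / 1000 bits
= 850000000 bits
= 106250000 bytes
= 103759.7656 KB
BDP = 850000000 bits (106250000 bytes)


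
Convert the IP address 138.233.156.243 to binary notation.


138 = 10001010
233 = 11101001
156 = 10011100
243 = 11110011
Binary: 10001010.11101001.10011100.11110011


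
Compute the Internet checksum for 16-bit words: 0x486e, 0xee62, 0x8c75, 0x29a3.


Sum all words (with carry folding):
+ 0x486e = 0x486e
+ 0xee62 = 0x36d1
+ 0x8c75 = 0xc346
+ 0x29a3 = 0xece9
One's complement: ~0xece9
Checksum = 0x1316


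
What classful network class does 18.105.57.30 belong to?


First octet: 18
Binary: 00010010
0xxxxxxx -> Class A (1-126)
Class A, default mask 255.0.0.0 (/8)


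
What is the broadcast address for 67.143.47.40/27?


Network: 67.143.47.32/27
Host bits = 5
Set all host bits to 1:
Broadcast: 67.143.47.63


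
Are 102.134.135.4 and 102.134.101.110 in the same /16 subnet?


Mask: 255.255.0.0
102.134.135.4 AND mask = 102.134.0.0
102.134.101.110 AND mask = 102.134.0.0
Yes, same subnet (102.134.0.0)


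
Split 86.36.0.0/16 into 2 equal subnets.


New prefix = 16 + 1 = 17
Each subnet has 32768 addresses
  86.36.0.0/17
  86.36.128.0/17
Subnets: 86.36.0.0/17, 86.36.128.0/17


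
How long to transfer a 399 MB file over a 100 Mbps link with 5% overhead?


Effective throughput = 100 * (1 - 5/100) = 95 Mbps
File size in Mb = 399 * 8 = 3192 Mb
Time = 3192 / 95
Time = 33.6 seconds


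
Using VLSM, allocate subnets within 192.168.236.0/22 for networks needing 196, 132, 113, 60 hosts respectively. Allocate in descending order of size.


196 hosts -> /24 (254 usable): 192.168.236.0/24
132 hosts -> /24 (254 usable): 192.168.237.0/24
113 hosts -> /25 (126 usable): 192.168.238.0/25
60 hosts -> /26 (62 usable): 192.168.238.128/26
Allocation: 192.168.236.0/24 (196 hosts, 254 usable); 192.168.237.0/24 (132 hosts, 254 usable); 192.168.238.0/25 (113 hosts, 126 usable); 192.168.238.128/26 (60 hosts, 62 usable)


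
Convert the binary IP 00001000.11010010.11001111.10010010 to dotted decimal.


00001000 = 8
11010010 = 210
11001111 = 207
10010010 = 146
IP: 8.210.207.146


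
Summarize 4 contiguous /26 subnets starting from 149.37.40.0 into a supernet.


Original prefix: /26
Number of subnets: 4 = 2^2
New prefix = 26 - 2 = 24
Supernet: 149.37.40.0/24


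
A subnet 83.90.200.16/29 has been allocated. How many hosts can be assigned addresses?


Host bits = 32 - 29 = 3
Total addresses = 2^3 = 8
Usable = total - 2 (network and broadcast)
Usable hosts: 6


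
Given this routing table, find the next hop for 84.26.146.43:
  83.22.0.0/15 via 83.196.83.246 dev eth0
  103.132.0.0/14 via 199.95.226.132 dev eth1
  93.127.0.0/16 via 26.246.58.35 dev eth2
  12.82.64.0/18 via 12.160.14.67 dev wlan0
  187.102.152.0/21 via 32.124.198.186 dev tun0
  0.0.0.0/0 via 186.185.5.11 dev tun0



Longest prefix match for 84.26.146.43:
  /15 83.22.0.0: no
  /14 103.132.0.0: no
  /16 93.127.0.0: no
  /18 12.82.64.0: no
  /21 187.102.152.0: no
  /0 0.0.0.0: MATCH
Selected: next-hop 186.185.5.11 via tun0 (matched /0)


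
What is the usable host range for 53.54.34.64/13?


Network: 53.48.0.0
Broadcast: 53.55.255.255
First usable = network + 1
Last usable = broadcast - 1
Range: 53.48.0.1 to 53.55.255.254


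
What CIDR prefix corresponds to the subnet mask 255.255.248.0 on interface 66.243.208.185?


Binary: 11111111.11111111.11111000.00000000
Count leading 1s
Prefix: /21


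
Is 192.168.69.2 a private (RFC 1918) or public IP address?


RFC 1918 private ranges:
  10.0.0.0/8 (10.0.0.0 - 10.255.255.255)
  172.16.0.0/12 (172.16.0.0 - 172.31.255.255)
  192.168.0.0/16 (192.168.0.0 - 192.168.255.255)
Private (in 192.168.0.0/16)


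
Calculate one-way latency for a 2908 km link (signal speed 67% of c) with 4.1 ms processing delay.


Speed = 0.67 * 3e5 km/s = 201000 km/s
Propagation delay = 2908 / 201000 = 0.0145 s = 14.4677 ms
Processing delay = 4.1 ms
Total one-way latency = 18.5677 ms


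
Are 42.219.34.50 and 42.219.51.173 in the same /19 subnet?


Mask: 255.255.224.0
42.219.34.50 AND mask = 42.219.32.0
42.219.51.173 AND mask = 42.219.32.0
Yes, same subnet (42.219.32.0)


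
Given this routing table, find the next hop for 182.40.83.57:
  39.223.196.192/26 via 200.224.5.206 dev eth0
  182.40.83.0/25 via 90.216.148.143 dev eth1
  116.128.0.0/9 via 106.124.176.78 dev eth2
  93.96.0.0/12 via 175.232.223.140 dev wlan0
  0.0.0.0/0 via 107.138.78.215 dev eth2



Longest prefix match for 182.40.83.57:
  /26 39.223.196.192: no
  /25 182.40.83.0: MATCH
  /9 116.128.0.0: no
  /12 93.96.0.0: no
  /0 0.0.0.0: MATCH
Selected: next-hop 90.216.148.143 via eth1 (matched /25)


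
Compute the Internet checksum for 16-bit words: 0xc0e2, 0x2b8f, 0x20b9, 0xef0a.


Sum all words (with carry folding):
+ 0xc0e2 = 0xc0e2
+ 0x2b8f = 0xec71
+ 0x20b9 = 0x0d2b
+ 0xef0a = 0xfc35
One's complement: ~0xfc35
Checksum = 0x03ca


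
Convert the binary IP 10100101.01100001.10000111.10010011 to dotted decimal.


10100101 = 165
01100001 = 97
10000111 = 135
10010011 = 147
IP: 165.97.135.147


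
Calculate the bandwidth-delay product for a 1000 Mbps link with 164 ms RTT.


BDP = bandwidth * RTT
= 1000 Mbps * 164 ms
= 1000 * 1e6 * 164 / 1000 bits
= 164000000 bits
= 20500000 bytes
= 20019.5312 KB
BDP = 164000000 bits (20500000 bytes)


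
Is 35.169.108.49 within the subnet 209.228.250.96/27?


Subnet network: 209.228.250.96
Test IP AND mask: 35.169.108.32
No, 35.169.108.49 is not in 209.228.250.96/27


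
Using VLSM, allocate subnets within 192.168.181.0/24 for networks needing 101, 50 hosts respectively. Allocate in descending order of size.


101 hosts -> /25 (126 usable): 192.168.181.0/25
50 hosts -> /26 (62 usable): 192.168.181.128/26
Allocation: 192.168.181.0/25 (101 hosts, 126 usable); 192.168.181.128/26 (50 hosts, 62 usable)


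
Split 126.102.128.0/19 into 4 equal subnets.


New prefix = 19 + 2 = 21
Each subnet has 2048 addresses
  126.102.128.0/21
  126.102.136.0/21
  126.102.144.0/21
  126.102.152.0/21
Subnets: 126.102.128.0/21, 126.102.136.0/21, 126.102.144.0/21, 126.102.152.0/21


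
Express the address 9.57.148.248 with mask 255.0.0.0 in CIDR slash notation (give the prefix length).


Binary: 11111111.00000000.00000000.00000000
Count leading 1s
Prefix: /8


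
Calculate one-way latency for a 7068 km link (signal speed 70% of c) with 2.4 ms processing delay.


Speed = 0.7 * 3e5 km/s = 210000 km/s
Propagation delay = 7068 / 210000 = 0.0337 s = 33.6571 ms
Processing delay = 2.4 ms
Total one-way latency = 36.0571 ms


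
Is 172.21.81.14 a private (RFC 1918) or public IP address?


RFC 1918 private ranges:
  10.0.0.0/8 (10.0.0.0 - 10.255.255.255)
  172.16.0.0/12 (172.16.0.0 - 172.31.255.255)
  192.168.0.0/16 (192.168.0.0 - 192.168.255.255)
Private (in 172.16.0.0/12)


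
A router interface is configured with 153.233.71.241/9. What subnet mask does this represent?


/9 means 9 network bits, 23 host bits
Binary: 11111111100000000000000000000000
Mask: 255.128.0.0


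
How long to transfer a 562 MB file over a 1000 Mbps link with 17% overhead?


Effective throughput = 1000 * (1 - 17/100) = 830 Mbps
File size in Mb = 562 * 8 = 4496 Mb
Time = 4496 / 830
Time = 5.4169 seconds


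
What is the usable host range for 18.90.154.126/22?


Network: 18.90.152.0
Broadcast: 18.90.155.255
First usable = network + 1
Last usable = broadcast - 1
Range: 18.90.152.1 to 18.90.155.254


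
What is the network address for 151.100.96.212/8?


IP:   10010111.01100100.01100000.11010100
Mask: 11111111.00000000.00000000.00000000
AND operation:
Net:  10010111.00000000.00000000.00000000
Network: 151.0.0.0/8


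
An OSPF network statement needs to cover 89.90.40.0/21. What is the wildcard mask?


Subnet mask: 255.255.248.0
Wildcard = 255.255.255.255 - subnet mask
255 - 255 = 0
255 - 255 = 0
255 - 248 = 7
255 - 0 = 255
Wildcard: 0.0.7.255


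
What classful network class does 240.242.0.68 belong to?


First octet: 240
Binary: 11110000
1111xxxx -> Class E (240-255)
Class E (reserved), default mask N/A


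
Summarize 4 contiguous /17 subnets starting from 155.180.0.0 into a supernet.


Original prefix: /17
Number of subnets: 4 = 2^2
New prefix = 17 - 2 = 15
Supernet: 155.180.0.0/15


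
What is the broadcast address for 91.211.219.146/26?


Network: 91.211.219.128/26
Host bits = 6
Set all host bits to 1:
Broadcast: 91.211.219.191


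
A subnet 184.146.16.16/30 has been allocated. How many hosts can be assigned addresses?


Host bits = 32 - 30 = 2
Total addresses = 2^2 = 4
Usable = total - 2 (network and broadcast)
Usable hosts: 2


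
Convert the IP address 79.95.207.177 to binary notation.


79 = 01001111
95 = 01011111
207 = 11001111
177 = 10110001
Binary: 01001111.01011111.11001111.10110001


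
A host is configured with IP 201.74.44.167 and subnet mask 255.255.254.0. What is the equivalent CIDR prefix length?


Binary: 11111111.11111111.11111110.00000000
Count leading 1s
Prefix: /23


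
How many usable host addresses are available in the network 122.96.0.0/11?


Host bits = 32 - 11 = 21
Total addresses = 2^21 = 2097152
Usable = total - 2 (network and broadcast)
Usable hosts: 2097150
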